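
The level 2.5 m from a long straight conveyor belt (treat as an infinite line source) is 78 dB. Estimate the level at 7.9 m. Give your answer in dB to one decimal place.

73.0 dB

For a line source, L₂ = L₁ − 10·log₁₀(r₂/r₁).
L₂ = 78 − 10·log₁₀(7.9/2.5) = 78 − 4.997 = 73.00 dB.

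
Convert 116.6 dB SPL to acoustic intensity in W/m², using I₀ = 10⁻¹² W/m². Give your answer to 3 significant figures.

I = I₀·10^(L/10) = 10⁻¹² × 10^(116.6/10) = 10^(-0.340).

0.457 W/m²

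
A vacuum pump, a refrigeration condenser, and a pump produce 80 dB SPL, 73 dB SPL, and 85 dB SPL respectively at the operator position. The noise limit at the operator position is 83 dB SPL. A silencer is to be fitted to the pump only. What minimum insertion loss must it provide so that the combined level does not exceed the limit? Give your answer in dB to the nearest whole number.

The untreated sources together contribute 10^(80/10) + 10^(73/10) = 1.200e+08, i.e. 80.79 dB SPL.
The limit corresponds to 10^(83/10) = 1.995e+08; subtracting the fixed part leaves 7.957e+07 for the pump, i.e. 79.01 dB SPL.
So the pump must be reduced from 85 to 79.01 dB SPL: IL = 5.99 dB.

6 dB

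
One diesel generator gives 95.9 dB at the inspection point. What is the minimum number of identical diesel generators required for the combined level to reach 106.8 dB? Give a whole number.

N identical sources give L₁ + 10·log₁₀ N, so require 10·log₁₀ N ≥ 106.8 − 95.9 = 10.9 dB.
N ≥ 10^(10.9/10) = 12.303, so N = 13.

13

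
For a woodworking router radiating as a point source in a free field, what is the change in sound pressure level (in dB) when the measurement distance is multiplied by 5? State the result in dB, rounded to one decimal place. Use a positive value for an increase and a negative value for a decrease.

A point source loses 6 dB per doubling of distance; generally ΔL = −20·log₁₀(r₂/r₁).
ΔL = −20·log₁₀(5) = -13.98 dB.

-14.0 dB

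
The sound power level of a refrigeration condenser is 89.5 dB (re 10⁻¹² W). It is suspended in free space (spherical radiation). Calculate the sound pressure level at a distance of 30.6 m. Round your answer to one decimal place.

48.8 dB

L_p = L_w − 10·log₁₀(4π·r²) with r = 30.6 m.
4π·r² = 1.177e+04 m², 10·log₁₀ of that is 40.707 dB.
L_p = 89.5 − 40.707 = 48.79 dB.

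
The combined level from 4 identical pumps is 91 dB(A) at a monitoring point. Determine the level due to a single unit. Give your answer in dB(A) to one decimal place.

85.0 dB(A)

4 equal contributions raise the level by 10·log₁₀ 4 = 6.021 dB, so each unit alone gives 91 − 6.021.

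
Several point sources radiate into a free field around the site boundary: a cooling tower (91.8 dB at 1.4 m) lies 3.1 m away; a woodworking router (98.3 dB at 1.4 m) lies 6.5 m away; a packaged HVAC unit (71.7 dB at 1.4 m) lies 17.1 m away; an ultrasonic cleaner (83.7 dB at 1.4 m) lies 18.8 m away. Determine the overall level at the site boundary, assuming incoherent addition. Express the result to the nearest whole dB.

First find each source's level at the receiver (point-source: −20·log₁₀(r/r_ref)), then combine on an intensity basis.
cooling tower: 91.8 − 20·log₁₀(3.1/1.4) = 91.8 − 6.90 = 84.90 dB.
woodworking router: 98.3 − 20·log₁₀(6.5/1.4) = 98.3 − 13.34 = 84.96 dB.
packaged HVAC unit: 71.7 − 20·log₁₀(17.1/1.4) = 71.7 − 21.74 = 49.96 dB.
ultrasonic cleaner: 83.7 − 20·log₁₀(18.8/1.4) = 83.7 − 22.56 = 61.14 dB.
Σ 10^(L/10) = 6.237e+08 → L_total = 10·log₁₀(6.237e+08) = 87.95 dB.

88 dB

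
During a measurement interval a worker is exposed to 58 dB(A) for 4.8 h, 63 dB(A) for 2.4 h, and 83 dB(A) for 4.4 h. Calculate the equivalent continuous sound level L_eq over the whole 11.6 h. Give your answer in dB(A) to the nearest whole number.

L_eq = 10·log₁₀[(1/T)·Σ tᵢ·10^(Lᵢ/10)] with T = 11.6 h.
Σ tᵢ·10^(Lᵢ/10) = 4.8·10^(58/10) + 2.4·10^(63/10) + 4.4·10^(83/10) = 8.857e+08.
L_eq = 10·log₁₀(8.857e+08/11.6) = 78.83 dB(A).

79 dB(A)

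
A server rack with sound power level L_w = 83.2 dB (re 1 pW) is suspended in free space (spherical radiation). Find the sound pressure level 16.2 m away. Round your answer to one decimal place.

48.0 dB

The power spreads over a sphere of area 4π·r², so L_p = L_w − 10·log₁₀(4π·r²).
4π·r² = 3298 m², 10·log₁₀ of that is 35.182 dB.
L_p = 83.2 − 35.182 = 48.02 dB.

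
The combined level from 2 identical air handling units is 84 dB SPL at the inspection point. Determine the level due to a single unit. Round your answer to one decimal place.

81.0 dB SPL

Dividing the total intensity by 2 lowers the level by 10·log₁₀ 2 = 3.010 dB: L₁ = 84 − 3.010.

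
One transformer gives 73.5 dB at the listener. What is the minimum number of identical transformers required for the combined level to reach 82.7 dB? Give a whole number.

Need L₁ + 10·log₁₀ N ≥ 82.7, i.e. log₁₀ N ≥ 0.92.
N ≥ 10^(9.2/10) = 8.318, so N = 9.

9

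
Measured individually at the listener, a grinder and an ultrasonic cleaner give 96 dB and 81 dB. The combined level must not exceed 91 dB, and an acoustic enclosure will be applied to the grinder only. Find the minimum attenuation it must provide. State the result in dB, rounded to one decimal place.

5.5 dB

The untreated sources together contribute 10^(81/10) = 1.259e+08, i.e. 81.00 dB.
To meet 91 dB overall, the treated grinder may contribute at most 10^(91/10) − 1.259e+08 = 1.133e+09, i.e. 90.54 dB.
Required insertion loss = 96 − 90.54 = 5.46 dB.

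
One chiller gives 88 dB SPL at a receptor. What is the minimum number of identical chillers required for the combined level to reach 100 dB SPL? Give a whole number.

The shortfall is 100 − 88 = 12.0 dB, and N units add 10·log₁₀ N, so need 10·log₁₀ N ≥ 12.0.
N ≥ 10^(12.0/10) = 15.849, so N = 16.

16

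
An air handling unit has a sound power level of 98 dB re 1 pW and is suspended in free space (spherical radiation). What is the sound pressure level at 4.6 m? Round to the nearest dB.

The power spreads over a sphere of area 4π·r², so L_p = L_w − 10·log₁₀(4π·r²).
4π·r² = 265.9 m², 10·log₁₀ of that is 24.247 dB.
L_p = 98 − 24.247 = 73.75 dB.

74 dB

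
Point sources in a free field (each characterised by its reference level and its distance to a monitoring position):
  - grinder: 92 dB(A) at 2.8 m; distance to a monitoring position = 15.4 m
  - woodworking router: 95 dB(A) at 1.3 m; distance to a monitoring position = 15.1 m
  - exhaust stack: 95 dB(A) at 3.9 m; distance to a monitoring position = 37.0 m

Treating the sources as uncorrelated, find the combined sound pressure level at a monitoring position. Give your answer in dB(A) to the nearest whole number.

Apply inverse-square spreading to bring every level to the receiver, then sum 10^(L/10).
grinder: 92 − 20·log₁₀(15.4/2.8) = 92 − 14.81 = 77.19 dB(A).
woodworking router: 95 − 20·log₁₀(15.1/1.3) = 95 − 21.30 = 73.70 dB(A).
exhaust stack: 95 − 20·log₁₀(37.0/3.9) = 95 − 19.54 = 75.46 dB(A).
Σ 10^(L/10) = 1.110e+08 → L_total = 10·log₁₀(1.110e+08) = 80.45 dB(A).

80 dB(A)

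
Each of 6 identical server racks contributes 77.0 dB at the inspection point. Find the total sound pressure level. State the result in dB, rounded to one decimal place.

With 6 equal, uncorrelated contributions the intensity is 6× that of one unit, giving a rise of 10·log₁₀ 6.
L_total = 77.0 + 10·log₁₀(6) = 77.0 + 7.782 = 84.78 dB.

84.8 dB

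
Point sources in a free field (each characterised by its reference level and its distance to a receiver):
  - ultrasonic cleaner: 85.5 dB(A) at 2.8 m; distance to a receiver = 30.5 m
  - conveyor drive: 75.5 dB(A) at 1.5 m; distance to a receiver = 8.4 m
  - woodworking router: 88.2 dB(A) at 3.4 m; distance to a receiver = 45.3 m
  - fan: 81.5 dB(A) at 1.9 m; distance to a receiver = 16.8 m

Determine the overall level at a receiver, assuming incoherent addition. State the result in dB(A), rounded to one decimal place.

69.8 dB(A)

First find each source's level at the receiver (point-source: −20·log₁₀(r/r_ref)), then combine on an intensity basis.
ultrasonic cleaner: 85.5 − 20·log₁₀(30.5/2.8) = 85.5 − 20.74 = 64.76 dB(A).
conveyor drive: 75.5 − 20·log₁₀(8.4/1.5) = 75.5 − 14.96 = 60.54 dB(A).
woodworking router: 88.2 − 20·log₁₀(45.3/3.4) = 88.2 − 22.49 = 65.71 dB(A).
fan: 81.5 − 20·log₁₀(16.8/1.9) = 81.5 − 18.93 = 62.57 dB(A).
Σ 10^(L/10) = 9.650e+06 → L_total = 10·log₁₀(9.650e+06) = 69.85 dB(A).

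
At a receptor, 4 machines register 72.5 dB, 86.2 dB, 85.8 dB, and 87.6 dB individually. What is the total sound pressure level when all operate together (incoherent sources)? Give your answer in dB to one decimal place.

Incoherent sources combine by intensity addition: L_total = 10·log₁₀(Σ 10^(L_i/10)).
Σ 10^(L/10) = 10^(72.5/10) + 10^(86.2/10) + 10^(85.8/10) + 10^(87.6/10) = 1.390e+09.
L_total = 10·log₁₀(1.390e+09) = 91.43 dB.

91.4 dB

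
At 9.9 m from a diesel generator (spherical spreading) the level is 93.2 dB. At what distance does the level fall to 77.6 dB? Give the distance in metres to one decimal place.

For a point source L₁ − L₂ = 20·log₁₀(r₂/r₁), so r₂ = r₁·10^((L₁−L₂)/20).
r₂ = 9.9·10^((93.2−77.6)/20) = 9.9·10^(15.6/20) = 59.65 m.

59.7 m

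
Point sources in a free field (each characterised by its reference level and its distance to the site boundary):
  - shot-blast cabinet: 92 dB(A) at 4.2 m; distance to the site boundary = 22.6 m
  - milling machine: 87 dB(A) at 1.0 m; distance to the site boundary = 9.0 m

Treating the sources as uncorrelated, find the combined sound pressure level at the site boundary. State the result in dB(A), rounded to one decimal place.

77.8 dB(A)

Apply inverse-square spreading to bring every level to the receiver, then sum 10^(L/10).
shot-blast cabinet: 92 − 20·log₁₀(22.6/4.2) = 92 − 14.62 = 77.38 dB(A).
milling machine: 87 − 20·log₁₀(9.0/1.0) = 87 − 19.08 = 67.92 dB(A).
Σ 10^(L/10) = 6.092e+07 → L_total = 10·log₁₀(6.092e+07) = 77.85 dB(A).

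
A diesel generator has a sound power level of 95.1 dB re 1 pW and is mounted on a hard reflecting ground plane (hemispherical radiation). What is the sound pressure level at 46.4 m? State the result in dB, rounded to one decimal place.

Free-field hemispherical radiation: L_p = L_w − 10·log₁₀(2π·r²), r = 46.4 m.
2π·r² = 1.353e+04 m², 10·log₁₀ of that is 41.312 dB.
L_p = 95.1 − 41.312 = 53.79 dB.

53.8 dB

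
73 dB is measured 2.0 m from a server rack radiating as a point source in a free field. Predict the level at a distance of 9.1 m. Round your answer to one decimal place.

59.8 dB

For a point source, L₂ = L₁ − 20·log₁₀(r₂/r₁).
L₂ = 73 − 20·log₁₀(9.1/2.0) = 73 − 13.160 = 59.84 dB.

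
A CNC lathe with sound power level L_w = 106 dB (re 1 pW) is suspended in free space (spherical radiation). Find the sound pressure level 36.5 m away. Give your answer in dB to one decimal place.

Free-field spherical radiation: L_p = L_w − 10·log₁₀(4π·r²), r = 36.5 m.
4π·r² = 1.674e+04 m², 10·log₁₀ of that is 42.238 dB.
L_p = 106 − 42.238 = 63.76 dB.

63.8 dB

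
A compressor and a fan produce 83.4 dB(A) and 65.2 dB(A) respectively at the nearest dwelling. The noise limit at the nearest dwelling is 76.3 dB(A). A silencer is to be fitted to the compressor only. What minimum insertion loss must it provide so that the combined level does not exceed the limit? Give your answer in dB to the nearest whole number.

The untreated sources together contribute 10^(65.2/10) = 3.311e+06, i.e. 65.20 dB(A).
To meet 76.3 dB(A) overall, the treated compressor may contribute at most 10^(76.3/10) − 3.311e+06 = 3.935e+07, i.e. 75.95 dB(A).
Required insertion loss = 83.4 − 75.95 = 7.45 dB.

7 dB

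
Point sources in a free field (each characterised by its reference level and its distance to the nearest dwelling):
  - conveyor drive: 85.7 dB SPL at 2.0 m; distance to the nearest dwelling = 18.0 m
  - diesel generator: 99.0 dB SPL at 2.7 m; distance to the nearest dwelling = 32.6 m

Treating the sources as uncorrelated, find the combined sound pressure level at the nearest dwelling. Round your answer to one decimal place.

77.7 dB SPL

Propagate each source to the receiver with L = L_ref − 20·log₁₀(r/r_ref), then add intensities.
conveyor drive: 85.7 − 20·log₁₀(18.0/2.0) = 85.7 − 19.08 = 66.62 dB SPL.
diesel generator: 99.0 − 20·log₁₀(32.6/2.7) = 99.0 − 21.64 = 77.36 dB SPL.
Σ 10^(L/10) = 5.907e+07 → L_total = 10·log₁₀(5.907e+07) = 77.71 dB SPL.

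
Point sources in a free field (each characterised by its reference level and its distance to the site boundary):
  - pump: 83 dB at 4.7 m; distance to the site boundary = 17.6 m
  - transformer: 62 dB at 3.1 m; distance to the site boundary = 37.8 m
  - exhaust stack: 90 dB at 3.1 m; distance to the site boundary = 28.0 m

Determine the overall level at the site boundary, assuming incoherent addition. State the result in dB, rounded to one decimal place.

74.2 dB

Propagate each source to the receiver with L = L_ref − 20·log₁₀(r/r_ref), then add intensities.
pump: 83 − 20·log₁₀(17.6/4.7) = 83 − 11.47 = 71.53 dB.
transformer: 62 − 20·log₁₀(37.8/3.1) = 62 − 21.72 = 40.28 dB.
exhaust stack: 90 − 20·log₁₀(28.0/3.1) = 90 − 19.12 = 70.88 dB.
Σ 10^(L/10) = 2.650e+07 → L_total = 10·log₁₀(2.650e+07) = 74.23 dB.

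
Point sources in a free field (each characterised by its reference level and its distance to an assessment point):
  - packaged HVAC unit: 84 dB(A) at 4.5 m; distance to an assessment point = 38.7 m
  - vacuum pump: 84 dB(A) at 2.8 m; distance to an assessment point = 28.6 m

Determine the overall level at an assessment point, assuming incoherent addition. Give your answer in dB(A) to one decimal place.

Apply inverse-square spreading to bring every level to the receiver, then sum 10^(L/10).
packaged HVAC unit: 84 − 20·log₁₀(38.7/4.5) = 84 − 18.69 = 65.31 dB(A).
vacuum pump: 84 − 20·log₁₀(28.6/2.8) = 84 − 20.18 = 63.82 dB(A).
Σ 10^(L/10) = 5.804e+06 → L_total = 10·log₁₀(5.804e+06) = 67.64 dB(A).

67.6 dB(A)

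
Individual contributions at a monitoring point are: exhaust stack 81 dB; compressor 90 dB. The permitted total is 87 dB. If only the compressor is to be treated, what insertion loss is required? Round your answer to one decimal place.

4.3 dB

Everything except the compressor sums to 10^(81/10) = 1.259e+08 in linear terms, 81.00 dB.
To meet 87 dB overall, the treated compressor may contribute at most 10^(87/10) − 1.259e+08 = 3.753e+08, i.e. 85.74 dB.
Required insertion loss = 90 − 85.74 = 4.26 dB.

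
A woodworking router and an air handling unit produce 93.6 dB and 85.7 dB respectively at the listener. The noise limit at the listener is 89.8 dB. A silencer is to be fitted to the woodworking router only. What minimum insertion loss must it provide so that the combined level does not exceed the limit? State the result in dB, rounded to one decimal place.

5.9 dB

Everything except the woodworking router sums to 10^(85.7/10) = 3.715e+08 in linear terms, 85.70 dB.
To meet 89.8 dB overall, the treated woodworking router may contribute at most 10^(89.8/10) − 3.715e+08 = 5.835e+08, i.e. 87.66 dB.
So the woodworking router must be reduced from 93.6 to 87.66 dB: IL = 5.94 dB.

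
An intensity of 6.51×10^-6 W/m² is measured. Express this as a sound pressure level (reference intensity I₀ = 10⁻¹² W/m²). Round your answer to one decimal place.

L = 10·log₁₀(I/I₀) = 10·log₁₀(6.51×10^-6/10⁻¹²) = 10·log₁₀(6.51×10^6).
L = 10·(0.8136 + 6) = 68.14 dB.

68.1 dB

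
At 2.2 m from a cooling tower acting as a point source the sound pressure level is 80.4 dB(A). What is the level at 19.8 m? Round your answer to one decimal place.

61.3 dB(A)

For a point source, L₂ = L₁ − 20·log₁₀(r₂/r₁).
L₂ = 80.4 − 20·log₁₀(19.8/2.2) = 80.4 − 19.085 = 61.32 dB(A).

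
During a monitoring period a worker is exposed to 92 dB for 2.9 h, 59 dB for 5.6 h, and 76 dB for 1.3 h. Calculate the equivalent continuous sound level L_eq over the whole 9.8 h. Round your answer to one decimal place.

86.8 dB

The energy average is taken in the linear domain: L_eq = 10·log₁₀[(Σ tᵢ·10^(Lᵢ/10))/T], T = 9.8 h.
Σ tᵢ·10^(Lᵢ/10) = 2.9·10^(92/10) + 5.6·10^(59/10) + 1.3·10^(76/10) = 4.652e+09.
L_eq = 10·log₁₀(4.652e+09/9.8) = 86.76 dB.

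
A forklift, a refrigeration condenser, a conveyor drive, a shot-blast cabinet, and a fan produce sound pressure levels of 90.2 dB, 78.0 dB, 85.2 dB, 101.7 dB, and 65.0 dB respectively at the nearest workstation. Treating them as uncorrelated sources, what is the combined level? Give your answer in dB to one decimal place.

102.1 dB

Incoherent sources combine by intensity addition: L_total = 10·log₁₀(Σ 10^(L_i/10)).
Σ 10^(L/10) = 10^(90.2/10) + 10^(78.0/10) + 10^(85.2/10) + 10^(101.7/10) + 10^(65.0/10) = 1.624e+10.
L_total = 10·log₁₀(1.624e+10) = 102.10 dB.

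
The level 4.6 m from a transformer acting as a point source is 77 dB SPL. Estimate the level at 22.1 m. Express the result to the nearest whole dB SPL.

63 dB SPL

Spherical spreading from a point source gives a 20·log₁₀(r₂/r₁) drop.
L₂ = 77 − 20·log₁₀(22.1/4.6) = 77 − 13.633 = 63.37 dB SPL.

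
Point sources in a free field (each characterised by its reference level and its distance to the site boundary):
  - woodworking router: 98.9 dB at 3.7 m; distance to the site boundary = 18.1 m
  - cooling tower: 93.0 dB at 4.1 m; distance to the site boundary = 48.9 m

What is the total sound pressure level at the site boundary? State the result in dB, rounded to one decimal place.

Propagate each source to the receiver with L = L_ref − 20·log₁₀(r/r_ref), then add intensities.
woodworking router: 98.9 − 20·log₁₀(18.1/3.7) = 98.9 − 13.79 = 85.11 dB.
cooling tower: 93.0 − 20·log₁₀(48.9/4.1) = 93.0 − 21.53 = 71.47 dB.
Σ 10^(L/10) = 3.384e+08 → L_total = 10·log₁₀(3.384e+08) = 85.29 dB.

85.3 dB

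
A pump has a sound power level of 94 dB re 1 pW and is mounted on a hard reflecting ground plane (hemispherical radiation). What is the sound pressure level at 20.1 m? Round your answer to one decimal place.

60.0 dB

The power spreads over a hemisphere of area 2π·r², so L_p = L_w − 10·log₁₀(2π·r²).
2π·r² = 2538 m², 10·log₁₀ of that is 34.046 dB.
L_p = 94 − 34.046 = 59.95 dB.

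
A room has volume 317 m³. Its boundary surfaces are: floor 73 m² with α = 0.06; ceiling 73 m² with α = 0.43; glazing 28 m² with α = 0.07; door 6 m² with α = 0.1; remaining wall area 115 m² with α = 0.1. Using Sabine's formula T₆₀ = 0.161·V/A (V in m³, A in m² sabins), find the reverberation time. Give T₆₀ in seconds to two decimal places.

1.02 s

A = Σ Sᵢαᵢ = 73·0.06 + 73·0.43 + 28·0.07 + 6·0.1 + 115·0.1 = 49.83 m².
T₆₀ = 0.161 × 317 / 49.83 = 1.024 s.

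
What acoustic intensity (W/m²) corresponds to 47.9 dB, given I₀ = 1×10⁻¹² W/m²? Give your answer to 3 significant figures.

6.17e-08 W/m²

I/I₀ = 10^(47.9/10) = 6.166e+04, so I = 6.166e+04 × 10⁻¹² W/m².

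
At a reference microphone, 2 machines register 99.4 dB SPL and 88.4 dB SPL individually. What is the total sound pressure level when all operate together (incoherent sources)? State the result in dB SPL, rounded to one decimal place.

99.7 dB SPL

Incoherent sources combine by intensity addition: L_total = 10·log₁₀(Σ 10^(L_i/10)).
Σ 10^(L/10) = 10^(99.4/10) + 10^(88.4/10) = 9.401e+09.
L_total = 10·log₁₀(9.401e+09) = 99.73 dB SPL.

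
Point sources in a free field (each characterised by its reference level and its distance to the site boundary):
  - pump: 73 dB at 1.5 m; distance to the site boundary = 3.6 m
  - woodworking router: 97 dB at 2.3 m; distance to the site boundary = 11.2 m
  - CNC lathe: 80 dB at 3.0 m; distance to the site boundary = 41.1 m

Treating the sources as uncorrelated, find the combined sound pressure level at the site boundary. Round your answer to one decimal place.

83.3 dB

Apply inverse-square spreading to bring every level to the receiver, then sum 10^(L/10).
pump: 73 − 20·log₁₀(3.6/1.5) = 73 − 7.60 = 65.40 dB.
woodworking router: 97 − 20·log₁₀(11.2/2.3) = 97 − 13.75 = 83.25 dB.
CNC lathe: 80 − 20·log₁₀(41.1/3.0) = 80 − 22.73 = 57.27 dB.
Σ 10^(L/10) = 2.154e+08 → L_total = 10·log₁₀(2.154e+08) = 83.33 dB.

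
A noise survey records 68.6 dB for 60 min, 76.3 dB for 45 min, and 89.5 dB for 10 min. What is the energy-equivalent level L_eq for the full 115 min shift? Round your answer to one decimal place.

The energy average is taken in the linear domain: L_eq = 10·log₁₀[(Σ tᵢ·10^(Lᵢ/10))/T], T = 115 min.
Σ tᵢ·10^(Lᵢ/10) = 60·10^(68.6/10) + 45·10^(76.3/10) + 10·10^(89.5/10) = 1.127e+10.
L_eq = 10·log₁₀(1.127e+10/115) = 79.91 dB.

79.9 dB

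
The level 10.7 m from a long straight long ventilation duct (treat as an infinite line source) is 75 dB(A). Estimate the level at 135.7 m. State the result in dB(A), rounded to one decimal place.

64.0 dB(A)

Line-source attenuation: ΔL = 10·log₁₀(r₂/r₁) = 10·log₁₀(135.7/10.7) = 11.032 dB.
L₂ = 75 − 10·log₁₀(135.7/10.7) = 75 − 11.032 = 63.97 dB(A).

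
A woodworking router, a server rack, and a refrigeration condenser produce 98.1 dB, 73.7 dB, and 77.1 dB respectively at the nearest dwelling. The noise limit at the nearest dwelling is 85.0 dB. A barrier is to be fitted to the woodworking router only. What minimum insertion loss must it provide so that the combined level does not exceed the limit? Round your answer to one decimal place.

14.3 dB

Fixed contribution from the other sources: Σ 10^(L/10) = 10^(73.7/10) + 10^(77.1/10) = 7.473e+07 (78.73 dB).
To meet 85.0 dB overall, the treated woodworking router may contribute at most 10^(85.0/10) − 7.473e+07 = 2.415e+08, i.e. 83.83 dB.
So the woodworking router must be reduced from 98.1 to 83.83 dB: IL = 14.27 dB.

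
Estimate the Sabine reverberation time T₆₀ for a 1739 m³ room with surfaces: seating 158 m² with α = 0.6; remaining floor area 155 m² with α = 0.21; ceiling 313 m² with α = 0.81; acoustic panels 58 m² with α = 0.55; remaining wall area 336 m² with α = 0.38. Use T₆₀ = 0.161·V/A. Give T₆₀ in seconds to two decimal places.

0.52 s

Summing Sᵢαᵢ: 158·0.6 + 155·0.21 + 313·0.81 + 58·0.55 + 336·0.38 = 540.46 m².
T₆₀ = 0.161·V/A = 0.161·1739/540.46 = 0.518 s.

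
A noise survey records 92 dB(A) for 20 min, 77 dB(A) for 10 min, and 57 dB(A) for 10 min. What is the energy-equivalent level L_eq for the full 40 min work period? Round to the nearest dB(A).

L_eq = 10·log₁₀[(1/T)·Σ tᵢ·10^(Lᵢ/10)] with T = 40 min.
Σ tᵢ·10^(Lᵢ/10) = 20·10^(92/10) + 10·10^(77/10) + 10·10^(57/10) = 3.220e+10.
L_eq = 10·log₁₀(3.220e+10/40) = 89.06 dB(A).

89 dB(A)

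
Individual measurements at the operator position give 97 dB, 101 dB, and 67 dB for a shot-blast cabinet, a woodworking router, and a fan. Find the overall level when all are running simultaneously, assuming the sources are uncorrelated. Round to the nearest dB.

Incoherent sources combine by intensity addition: L_total = 10·log₁₀(Σ 10^(L_i/10)).
Σ 10^(L/10) = 10^(97/10) + 10^(101/10) + 10^(67/10) = 1.761e+10.
L_total = 10·log₁₀(1.761e+10) = 102.46 dB.

102 dB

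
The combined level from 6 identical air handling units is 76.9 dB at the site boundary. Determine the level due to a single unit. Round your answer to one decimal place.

69.1 dB

Dividing the total intensity by 6 lowers the level by 10·log₁₀ 6 = 7.782 dB: L₁ = 76.9 − 7.782.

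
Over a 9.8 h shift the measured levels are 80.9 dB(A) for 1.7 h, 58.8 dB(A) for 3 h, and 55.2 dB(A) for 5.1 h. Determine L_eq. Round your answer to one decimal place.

73.4 dB(A)

L_eq = 10·log₁₀[(1/T)·Σ tᵢ·10^(Lᵢ/10)] with T = 9.8 h.
Σ tᵢ·10^(Lᵢ/10) = 1.7·10^(80.9/10) + 3·10^(58.8/10) + 5.1·10^(55.2/10) = 2.131e+08.
L_eq = 10·log₁₀(2.131e+08/9.8) = 73.37 dB(A).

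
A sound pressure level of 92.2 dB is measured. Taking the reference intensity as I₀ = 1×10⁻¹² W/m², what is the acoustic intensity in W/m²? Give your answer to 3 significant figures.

I/I₀ = 10^(92.2/10) = 1.66e+09, so I = 1.66e+09 × 10⁻¹² W/m².

0.00166 W/m²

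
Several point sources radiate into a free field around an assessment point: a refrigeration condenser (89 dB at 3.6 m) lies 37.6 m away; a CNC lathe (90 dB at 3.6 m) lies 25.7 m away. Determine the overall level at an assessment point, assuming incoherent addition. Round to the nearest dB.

Apply inverse-square spreading to bring every level to the receiver, then sum 10^(L/10).
refrigeration condenser: 89 − 20·log₁₀(37.6/3.6) = 89 − 20.38 = 68.62 dB.
CNC lathe: 90 − 20·log₁₀(25.7/3.6) = 90 − 17.07 = 72.93 dB.
Σ 10^(L/10) = 2.690e+07 → L_total = 10·log₁₀(2.690e+07) = 74.30 dB.

74 dB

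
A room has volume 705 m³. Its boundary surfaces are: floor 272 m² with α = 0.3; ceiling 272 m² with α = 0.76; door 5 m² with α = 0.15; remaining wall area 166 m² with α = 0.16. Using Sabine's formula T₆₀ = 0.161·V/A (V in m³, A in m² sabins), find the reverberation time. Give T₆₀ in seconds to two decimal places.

0.36 s

Summing Sᵢαᵢ: 272·0.3 + 272·0.76 + 5·0.15 + 166·0.16 = 315.63 m².
T₆₀ = 0.161 × 705 / 315.63 = 0.360 s.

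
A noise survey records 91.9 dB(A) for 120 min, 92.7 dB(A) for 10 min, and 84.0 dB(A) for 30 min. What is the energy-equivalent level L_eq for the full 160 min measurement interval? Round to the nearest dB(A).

91 dB(A)

Weight each interval's intensity by its duration and average over T = 160 min:
Σ tᵢ·10^(Lᵢ/10) = 120·10^(91.9/10) + 10·10^(92.7/10) + 30·10^(84.0/10) = 2.120e+11.
L_eq = 10·log₁₀(2.120e+11/160) = 91.22 dB(A).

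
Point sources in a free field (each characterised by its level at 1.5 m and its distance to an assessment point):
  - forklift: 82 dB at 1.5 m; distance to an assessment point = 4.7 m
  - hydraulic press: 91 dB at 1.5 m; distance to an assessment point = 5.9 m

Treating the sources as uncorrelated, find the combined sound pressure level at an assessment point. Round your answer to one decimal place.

79.9 dB

Apply inverse-square spreading to bring every level to the receiver, then sum 10^(L/10).
forklift: 82 − 20·log₁₀(4.7/1.5) = 82 − 9.92 = 72.08 dB.
hydraulic press: 91 − 20·log₁₀(5.9/1.5) = 91 − 11.90 = 79.10 dB.
Σ 10^(L/10) = 9.752e+07 → L_total = 10·log₁₀(9.752e+07) = 79.89 dB.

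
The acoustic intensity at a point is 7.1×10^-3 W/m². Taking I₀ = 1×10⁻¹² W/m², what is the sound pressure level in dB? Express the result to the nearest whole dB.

I/I₀ = 7.1×10^-3/10⁻¹² = 7.1×10^9, and L = 10·log₁₀(I/I₀).
L = 10·(0.8513 + 9) = 98.51 dB.

99 dB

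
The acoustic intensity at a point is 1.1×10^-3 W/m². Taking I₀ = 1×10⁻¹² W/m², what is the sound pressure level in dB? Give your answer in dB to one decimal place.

L = 10·log₁₀(I/I₀) = 10·log₁₀(1.1×10^-3/10⁻¹²) = 10·log₁₀(1.1×10^9).
L = 10·(0.0414 + 9) = 90.41 dB.

90.4 dB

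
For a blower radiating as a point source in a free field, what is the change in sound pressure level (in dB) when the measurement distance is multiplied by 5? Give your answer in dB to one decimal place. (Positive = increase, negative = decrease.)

Point-source spreading: ΔL = −20·log₁₀(r₂/r₁).
ΔL = −20·log₁₀(5) = -13.98 dB.

-14.0 dB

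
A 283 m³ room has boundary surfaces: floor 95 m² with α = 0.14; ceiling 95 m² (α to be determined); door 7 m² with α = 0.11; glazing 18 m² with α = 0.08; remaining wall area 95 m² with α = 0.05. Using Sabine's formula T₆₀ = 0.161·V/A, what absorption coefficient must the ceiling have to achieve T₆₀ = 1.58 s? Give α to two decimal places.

Required total absorption A = 0.161·283/1.58 = 28.84 m².
Absorption from the other surfaces = 95·0.14 + 7·0.11 + 18·0.08 + 95·0.05 = 20.26 m², so the ceiling must supply 8.58 m² over 95 m².
α = 8.58/95 = 0.090.

0.09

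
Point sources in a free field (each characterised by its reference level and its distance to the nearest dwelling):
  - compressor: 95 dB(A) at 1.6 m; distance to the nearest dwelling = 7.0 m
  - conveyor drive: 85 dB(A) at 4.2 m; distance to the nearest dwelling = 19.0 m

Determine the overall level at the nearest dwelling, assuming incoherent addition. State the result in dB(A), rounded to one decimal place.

First find each source's level at the receiver (point-source: −20·log₁₀(r/r_ref)), then combine on an intensity basis.
compressor: 95 − 20·log₁₀(7.0/1.6) = 95 − 12.82 = 82.18 dB(A).
conveyor drive: 85 − 20·log₁₀(19.0/4.2) = 85 − 13.11 = 71.89 dB(A).
Σ 10^(L/10) = 1.807e+08 → L_total = 10·log₁₀(1.807e+08) = 82.57 dB(A).

82.6 dB(A)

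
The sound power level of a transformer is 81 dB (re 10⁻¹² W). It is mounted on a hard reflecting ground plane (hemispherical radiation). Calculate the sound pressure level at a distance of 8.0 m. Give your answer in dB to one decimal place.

55.0 dB

Free-field hemispherical radiation: L_p = L_w − 10·log₁₀(2π·r²), r = 8.0 m.
2π·r² = 402.1 m², 10·log₁₀ of that is 26.044 dB.
L_p = 81 − 26.044 = 54.96 dB.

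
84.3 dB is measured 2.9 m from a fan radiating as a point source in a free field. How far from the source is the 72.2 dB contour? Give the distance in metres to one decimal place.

Point-source spreading drops the level by 20·log₁₀(r₂/r₁); inverting, r₂/r₁ = 10^(ΔL/20).
r₂ = 2.9·10^((84.3−72.2)/20) = 2.9·10^(12.1/20) = 11.68 m.

11.7 m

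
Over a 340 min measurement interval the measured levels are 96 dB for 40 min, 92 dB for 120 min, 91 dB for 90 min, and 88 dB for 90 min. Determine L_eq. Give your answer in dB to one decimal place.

L_eq = 10·log₁₀[(1/T)·Σ tᵢ·10^(Lᵢ/10)] with T = 340 min.
Σ tᵢ·10^(Lᵢ/10) = 40·10^(96/10) + 120·10^(92/10) + 90·10^(91/10) + 90·10^(88/10) = 5.195e+11.
L_eq = 10·log₁₀(5.195e+11/340) = 91.84 dB.

91.8 dB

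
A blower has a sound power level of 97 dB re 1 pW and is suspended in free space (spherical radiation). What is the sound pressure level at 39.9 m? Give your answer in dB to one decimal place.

Free-field spherical radiation: L_p = L_w − 10·log₁₀(4π·r²), r = 39.9 m.
4π·r² = 2.001e+04 m², 10·log₁₀ of that is 43.012 dB.
L_p = 97 − 43.012 = 53.99 dB.

54.0 dB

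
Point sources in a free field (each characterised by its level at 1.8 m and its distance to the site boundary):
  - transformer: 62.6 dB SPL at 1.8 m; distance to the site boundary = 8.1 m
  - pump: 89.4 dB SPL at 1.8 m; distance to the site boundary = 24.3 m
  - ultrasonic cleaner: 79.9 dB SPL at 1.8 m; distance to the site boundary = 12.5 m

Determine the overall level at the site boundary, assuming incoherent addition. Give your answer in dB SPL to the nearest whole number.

Propagate each source to the receiver with L = L_ref − 20·log₁₀(r/r_ref), then add intensities.
transformer: 62.6 − 20·log₁₀(8.1/1.8) = 62.6 − 13.06 = 49.54 dB SPL.
pump: 89.4 − 20·log₁₀(24.3/1.8) = 89.4 − 22.61 = 66.79 dB SPL.
ultrasonic cleaner: 79.9 − 20·log₁₀(12.5/1.8) = 79.9 − 16.83 = 63.07 dB SPL.
Σ 10^(L/10) = 6.895e+06 → L_total = 10·log₁₀(6.895e+06) = 68.39 dB SPL.

68 dB SPL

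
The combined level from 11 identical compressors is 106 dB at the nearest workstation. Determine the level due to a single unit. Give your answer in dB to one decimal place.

Dividing the total intensity by 11 lowers the level by 10·log₁₀ 11 = 10.414 dB: L₁ = 106 − 10.414.

95.6 dB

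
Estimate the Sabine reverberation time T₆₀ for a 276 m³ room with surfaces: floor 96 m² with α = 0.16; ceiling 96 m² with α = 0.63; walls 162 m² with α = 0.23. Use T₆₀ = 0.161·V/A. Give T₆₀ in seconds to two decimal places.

Summing Sᵢαᵢ: 96·0.16 + 96·0.63 + 162·0.23 = 113.10 m².
T₆₀ = 0.161·V/A = 0.161·276/113.10 = 0.393 s.

0.39 s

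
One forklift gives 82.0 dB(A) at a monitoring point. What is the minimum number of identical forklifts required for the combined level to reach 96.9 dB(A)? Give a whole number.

The shortfall is 96.9 − 82.0 = 14.9 dB, and N units add 10·log₁₀ N, so need 10·log₁₀ N ≥ 14.9.
N ≥ 10^(14.9/10) = 30.903, so N = 31.

31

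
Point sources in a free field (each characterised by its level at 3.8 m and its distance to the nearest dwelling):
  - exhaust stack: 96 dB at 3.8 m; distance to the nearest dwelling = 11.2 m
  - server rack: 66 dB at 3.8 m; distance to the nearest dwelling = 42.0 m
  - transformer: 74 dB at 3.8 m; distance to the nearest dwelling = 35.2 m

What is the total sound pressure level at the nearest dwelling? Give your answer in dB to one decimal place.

86.6 dB

Propagate each source to the receiver with L = L_ref − 20·log₁₀(r/r_ref), then add intensities.
exhaust stack: 96 − 20·log₁₀(11.2/3.8) = 96 − 9.39 = 86.61 dB.
server rack: 66 − 20·log₁₀(42.0/3.8) = 66 − 20.87 = 45.13 dB.
transformer: 74 − 20·log₁₀(35.2/3.8) = 74 − 19.34 = 54.66 dB.
Σ 10^(L/10) = 4.586e+08 → L_total = 10·log₁₀(4.586e+08) = 86.61 dB.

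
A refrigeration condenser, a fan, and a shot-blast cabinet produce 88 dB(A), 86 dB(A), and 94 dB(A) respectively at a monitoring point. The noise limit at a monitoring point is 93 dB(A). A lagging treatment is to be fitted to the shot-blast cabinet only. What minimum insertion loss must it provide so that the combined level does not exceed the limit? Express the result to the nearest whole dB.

4 dB

The untreated sources together contribute 10^(88/10) + 10^(86/10) = 1.029e+09, i.e. 90.12 dB(A).
The limit corresponds to 10^(93/10) = 1.995e+09; subtracting the fixed part leaves 9.662e+08 for the shot-blast cabinet, i.e. 89.85 dB(A).
So the shot-blast cabinet must be reduced from 94 to 89.85 dB(A): IL = 4.15 dB.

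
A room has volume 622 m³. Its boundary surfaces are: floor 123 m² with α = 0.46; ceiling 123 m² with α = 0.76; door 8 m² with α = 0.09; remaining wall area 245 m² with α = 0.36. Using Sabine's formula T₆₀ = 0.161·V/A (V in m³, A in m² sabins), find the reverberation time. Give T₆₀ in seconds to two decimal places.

A = Σ Sᵢαᵢ = 123·0.46 + 123·0.76 + 8·0.09 + 245·0.36 = 238.98 m².
T₆₀ = 0.161 × 622 / 238.98 = 0.419 s.

0.42 s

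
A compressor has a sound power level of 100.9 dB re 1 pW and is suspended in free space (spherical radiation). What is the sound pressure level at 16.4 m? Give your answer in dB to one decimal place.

65.6 dB

L_p = L_w − 10·log₁₀(4π·r²) with r = 16.4 m.
4π·r² = 3380 m², 10·log₁₀ of that is 35.289 dB.
L_p = 100.9 − 35.289 = 65.61 dB.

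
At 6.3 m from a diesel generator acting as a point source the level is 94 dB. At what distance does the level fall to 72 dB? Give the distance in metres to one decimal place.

79.3 m

The 22.0 dB drop corresponds to a distance ratio of 10^(22.0/20) for a point source.
r₂ = 6.3·10^((94−72)/20) = 6.3·10^(22.0/20) = 79.31 m.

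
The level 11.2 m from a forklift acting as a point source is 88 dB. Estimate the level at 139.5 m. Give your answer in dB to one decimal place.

66.1 dB

For a point source, L₂ = L₁ − 20·log₁₀(r₂/r₁).
L₂ = 88 − 20·log₁₀(139.5/11.2) = 88 − 21.907 = 66.09 dB.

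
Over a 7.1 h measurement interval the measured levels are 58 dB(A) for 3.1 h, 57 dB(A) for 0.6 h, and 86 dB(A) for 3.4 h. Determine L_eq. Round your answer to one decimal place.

82.8 dB(A)

The energy average is taken in the linear domain: L_eq = 10·log₁₀[(Σ tᵢ·10^(Lᵢ/10))/T], T = 7.1 h.
Σ tᵢ·10^(Lᵢ/10) = 3.1·10^(58/10) + 0.6·10^(57/10) + 3.4·10^(86/10) = 1.356e+09.
L_eq = 10·log₁₀(1.356e+09/7.1) = 82.81 dB(A).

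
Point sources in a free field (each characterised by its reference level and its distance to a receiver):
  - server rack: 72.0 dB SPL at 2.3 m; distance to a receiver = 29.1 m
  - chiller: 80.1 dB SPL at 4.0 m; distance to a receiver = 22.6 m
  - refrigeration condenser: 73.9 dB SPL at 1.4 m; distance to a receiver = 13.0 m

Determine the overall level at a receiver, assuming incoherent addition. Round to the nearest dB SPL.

First find each source's level at the receiver (point-source: −20·log₁₀(r/r_ref)), then combine on an intensity basis.
server rack: 72.0 − 20·log₁₀(29.1/2.3) = 72.0 − 22.04 = 49.96 dB SPL.
chiller: 80.1 − 20·log₁₀(22.6/4.0) = 80.1 − 15.04 = 65.06 dB SPL.
refrigeration condenser: 73.9 − 20·log₁₀(13.0/1.4) = 73.9 − 19.36 = 54.54 dB SPL.
Σ 10^(L/10) = 3.589e+06 → L_total = 10·log₁₀(3.589e+06) = 65.55 dB SPL.

66 dB SPL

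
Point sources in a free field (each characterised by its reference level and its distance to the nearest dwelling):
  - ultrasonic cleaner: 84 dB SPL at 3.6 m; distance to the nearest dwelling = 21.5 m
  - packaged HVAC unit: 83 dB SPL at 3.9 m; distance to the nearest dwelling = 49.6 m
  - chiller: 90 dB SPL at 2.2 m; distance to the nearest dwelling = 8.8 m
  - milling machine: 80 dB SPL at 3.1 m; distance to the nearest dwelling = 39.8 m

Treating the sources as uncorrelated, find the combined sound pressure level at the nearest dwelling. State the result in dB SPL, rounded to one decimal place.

78.5 dB SPL

Apply inverse-square spreading to bring every level to the receiver, then sum 10^(L/10).
ultrasonic cleaner: 84 − 20·log₁₀(21.5/3.6) = 84 − 15.52 = 68.48 dB SPL.
packaged HVAC unit: 83 − 20·log₁₀(49.6/3.9) = 83 − 22.09 = 60.91 dB SPL.
chiller: 90 − 20·log₁₀(8.8/2.2) = 90 − 12.04 = 77.96 dB SPL.
milling machine: 80 − 20·log₁₀(39.8/3.1) = 80 − 22.17 = 57.83 dB SPL.
Σ 10^(L/10) = 7.138e+07 → L_total = 10·log₁₀(7.138e+07) = 78.54 dB SPL.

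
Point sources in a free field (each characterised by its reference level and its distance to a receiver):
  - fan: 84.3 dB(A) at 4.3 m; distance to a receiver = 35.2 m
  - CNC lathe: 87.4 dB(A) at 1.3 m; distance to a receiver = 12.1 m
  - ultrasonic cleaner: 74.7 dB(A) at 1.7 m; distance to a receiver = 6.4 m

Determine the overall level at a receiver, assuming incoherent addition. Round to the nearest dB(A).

71 dB(A)

Propagate each source to the receiver with L = L_ref − 20·log₁₀(r/r_ref), then add intensities.
fan: 84.3 − 20·log₁₀(35.2/4.3) = 84.3 − 18.26 = 66.04 dB(A).
CNC lathe: 87.4 − 20·log₁₀(12.1/1.3) = 87.4 − 19.38 = 68.02 dB(A).
ultrasonic cleaner: 74.7 − 20·log₁₀(6.4/1.7) = 74.7 − 11.51 = 63.19 dB(A).
Σ 10^(L/10) = 1.244e+07 → L_total = 10·log₁₀(1.244e+07) = 70.95 dB(A).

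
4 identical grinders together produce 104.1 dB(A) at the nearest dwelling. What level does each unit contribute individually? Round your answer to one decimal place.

4 equal contributions raise the level by 10·log₁₀ 4 = 6.021 dB, so each unit alone gives 104.1 − 6.021.

98.1 dB(A)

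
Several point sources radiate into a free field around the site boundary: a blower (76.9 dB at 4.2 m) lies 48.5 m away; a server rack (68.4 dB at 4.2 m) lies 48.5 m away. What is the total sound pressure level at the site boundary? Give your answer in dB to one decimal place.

First find each source's level at the receiver (point-source: −20·log₁₀(r/r_ref)), then combine on an intensity basis.
blower: 76.9 − 20·log₁₀(48.5/4.2) = 76.9 − 21.25 = 55.65 dB.
server rack: 68.4 − 20·log₁₀(48.5/4.2) = 68.4 − 21.25 = 47.15 dB.
Σ 10^(L/10) = 4.192e+05 → L_total = 10·log₁₀(4.192e+05) = 56.22 dB.

56.2 dB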